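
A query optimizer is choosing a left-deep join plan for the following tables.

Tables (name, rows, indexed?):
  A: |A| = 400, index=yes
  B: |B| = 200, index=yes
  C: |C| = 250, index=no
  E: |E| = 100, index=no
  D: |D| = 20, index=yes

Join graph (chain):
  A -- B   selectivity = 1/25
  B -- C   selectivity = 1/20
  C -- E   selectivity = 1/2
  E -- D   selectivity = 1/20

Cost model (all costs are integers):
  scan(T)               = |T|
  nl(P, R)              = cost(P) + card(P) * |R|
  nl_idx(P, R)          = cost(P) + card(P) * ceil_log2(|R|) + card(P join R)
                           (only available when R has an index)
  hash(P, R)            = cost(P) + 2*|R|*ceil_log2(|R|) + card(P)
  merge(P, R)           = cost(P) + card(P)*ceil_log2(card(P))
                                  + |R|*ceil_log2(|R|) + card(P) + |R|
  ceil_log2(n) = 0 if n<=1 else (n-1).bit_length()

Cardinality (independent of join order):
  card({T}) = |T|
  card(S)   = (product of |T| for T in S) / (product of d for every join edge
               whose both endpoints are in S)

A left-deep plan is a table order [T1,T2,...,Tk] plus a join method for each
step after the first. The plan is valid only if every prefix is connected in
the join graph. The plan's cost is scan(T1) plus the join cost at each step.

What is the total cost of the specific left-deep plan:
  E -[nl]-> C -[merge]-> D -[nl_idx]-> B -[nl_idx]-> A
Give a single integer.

3562720

step 1: scan E: cost=100, card=100
step 2: join C via nl
    card(P join C) = 100*250/(2) = 12500
    cost = 100 + 100*250 = 25100
step 3: join D via merge
    card(P join D) = 12500*20/(20) = 12500
    cost = 25100 + 12500*14 + 20*5 + 12500 + 20 = 212720
step 4: join B via nl_idx
    card(P join B) = 12500*200/(20) = 125000
    cost = 212720 + 12500*8 + 125000 = 437720
step 5: join A via nl_idx
    card(P join A) = 125000*400/(25) = 2000000
    cost = 437720 + 125000*9 + 2000000 = 3562720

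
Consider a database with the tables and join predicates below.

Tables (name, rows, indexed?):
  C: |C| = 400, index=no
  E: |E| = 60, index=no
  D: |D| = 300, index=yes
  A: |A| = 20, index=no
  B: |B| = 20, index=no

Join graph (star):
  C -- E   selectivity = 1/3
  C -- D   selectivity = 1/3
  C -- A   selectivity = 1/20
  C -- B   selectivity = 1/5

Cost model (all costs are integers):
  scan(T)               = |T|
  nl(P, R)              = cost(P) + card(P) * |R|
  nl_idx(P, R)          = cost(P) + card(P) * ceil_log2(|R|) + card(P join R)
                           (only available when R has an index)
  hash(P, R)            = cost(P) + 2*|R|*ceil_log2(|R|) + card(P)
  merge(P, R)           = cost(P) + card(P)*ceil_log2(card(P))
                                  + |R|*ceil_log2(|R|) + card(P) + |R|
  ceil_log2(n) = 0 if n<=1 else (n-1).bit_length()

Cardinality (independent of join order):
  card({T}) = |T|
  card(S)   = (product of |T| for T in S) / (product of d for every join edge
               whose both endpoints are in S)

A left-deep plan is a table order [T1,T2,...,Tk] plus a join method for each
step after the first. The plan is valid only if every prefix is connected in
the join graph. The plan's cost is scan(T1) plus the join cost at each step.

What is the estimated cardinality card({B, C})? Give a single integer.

Tables in S: B(20), C(400)
Edges inside S: C-B(d=5)
numerator = 20 * 400 = 8000
denominator = 5 = 5
card(S) = 8000 / 5 = 1600

1600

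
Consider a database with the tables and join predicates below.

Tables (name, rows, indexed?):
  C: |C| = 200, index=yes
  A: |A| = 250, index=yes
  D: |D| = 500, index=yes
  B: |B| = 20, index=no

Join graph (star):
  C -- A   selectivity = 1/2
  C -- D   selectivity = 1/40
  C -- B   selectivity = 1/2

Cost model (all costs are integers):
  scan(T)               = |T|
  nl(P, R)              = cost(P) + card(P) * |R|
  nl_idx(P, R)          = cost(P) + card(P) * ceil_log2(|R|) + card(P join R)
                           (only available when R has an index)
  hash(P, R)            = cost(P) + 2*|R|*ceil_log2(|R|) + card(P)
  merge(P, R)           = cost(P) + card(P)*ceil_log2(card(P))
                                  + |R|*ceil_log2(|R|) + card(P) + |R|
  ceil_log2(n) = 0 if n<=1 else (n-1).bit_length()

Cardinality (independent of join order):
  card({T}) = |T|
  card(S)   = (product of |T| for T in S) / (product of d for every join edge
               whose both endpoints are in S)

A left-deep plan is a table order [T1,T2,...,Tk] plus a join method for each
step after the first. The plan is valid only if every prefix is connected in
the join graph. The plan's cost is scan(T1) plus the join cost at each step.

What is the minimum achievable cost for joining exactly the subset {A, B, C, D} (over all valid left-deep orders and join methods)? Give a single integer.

35900

Selinger DP over subsets of {A,B,C,D}:
  {C}: scan cost=200, card=200
  {A}: scan cost=250, card=250
  {D}: scan cost=500, card=500
  {B}: scan cost=20, card=20
  {AC}: card=25000; try (C,hash)→3700, (A,merge)→4250, (C,merge)→4300, (A,hash)→4400, (A,nl_idx)→26800, (C,nl_idx)→27250 …(+2); best=3700 via (C,hash)
  {CD}: card=2500; try (C,hash)→4200, (D,nl_idx)→4500, (D,merge)→7000, (C,nl_idx)→7000, (C,merge)→7300, (D,hash)→9400 …(+2); best=4200 via (C,hash)
  {BC}: card=2000; try (B,hash)→600, (C,merge)→1940, (B,merge)→2120, (C,nl_idx)→2180, (C,hash)→3240, (C,nl)→4020 …(+1); best=600 via (B,hash)
  {ACD}: card=312500; try (A,hash)→10700, (D,hash)→37700, (A,merge)→38950, (A,nl_idx)→336700, (D,merge)→408700, (D,nl_idx)→541200 …(+2); best=10700 via (A,hash)
  {ABC}: card=250000; try (A,hash)→6600, (A,merge)→26850, (B,hash)→28900, (A,nl_idx)→266600, (B,merge)→403820, (A,nl)→500600 …(+1); best=6600 via (A,hash)
  {BCD}: card=25000; try (B,hash)→6900, (D,hash)→11600, (D,merge)→29600, (B,merge)→36820, (D,nl_idx)→43600, (B,nl)→54200 …(+1); best=6900 via (B,hash)
  {ABCD}: card=3125000; try (A,hash)→35900, (D,hash)→265600, (B,hash)→323400, (A,merge)→409150, (A,nl_idx)→3331900, (D,merge)→4761600 …(+5); best=35900 via (A,hash)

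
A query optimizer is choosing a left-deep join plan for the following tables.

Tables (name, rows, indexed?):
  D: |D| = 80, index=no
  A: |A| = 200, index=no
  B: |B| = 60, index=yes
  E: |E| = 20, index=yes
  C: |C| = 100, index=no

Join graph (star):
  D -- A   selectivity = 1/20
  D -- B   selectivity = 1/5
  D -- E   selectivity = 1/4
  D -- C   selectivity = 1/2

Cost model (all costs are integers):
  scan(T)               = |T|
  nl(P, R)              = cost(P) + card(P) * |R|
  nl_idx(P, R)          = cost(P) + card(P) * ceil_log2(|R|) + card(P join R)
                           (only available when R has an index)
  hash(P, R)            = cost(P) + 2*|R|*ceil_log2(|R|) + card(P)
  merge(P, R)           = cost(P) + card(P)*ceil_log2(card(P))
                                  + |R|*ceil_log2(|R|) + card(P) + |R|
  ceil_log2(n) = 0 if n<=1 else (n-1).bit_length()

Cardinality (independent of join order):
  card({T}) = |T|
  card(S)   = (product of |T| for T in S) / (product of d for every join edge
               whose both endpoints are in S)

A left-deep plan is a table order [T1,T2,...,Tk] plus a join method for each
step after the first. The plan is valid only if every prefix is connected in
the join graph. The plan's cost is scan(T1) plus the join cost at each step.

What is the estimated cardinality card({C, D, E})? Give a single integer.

Tables in S: C(100), D(80), E(20)
Edges inside S: D-E(d=4), D-C(d=2)
numerator = 100 * 80 * 20 = 160000
denominator = 4 * 2 = 8
card(S) = 160000 / 8 = 20000

20000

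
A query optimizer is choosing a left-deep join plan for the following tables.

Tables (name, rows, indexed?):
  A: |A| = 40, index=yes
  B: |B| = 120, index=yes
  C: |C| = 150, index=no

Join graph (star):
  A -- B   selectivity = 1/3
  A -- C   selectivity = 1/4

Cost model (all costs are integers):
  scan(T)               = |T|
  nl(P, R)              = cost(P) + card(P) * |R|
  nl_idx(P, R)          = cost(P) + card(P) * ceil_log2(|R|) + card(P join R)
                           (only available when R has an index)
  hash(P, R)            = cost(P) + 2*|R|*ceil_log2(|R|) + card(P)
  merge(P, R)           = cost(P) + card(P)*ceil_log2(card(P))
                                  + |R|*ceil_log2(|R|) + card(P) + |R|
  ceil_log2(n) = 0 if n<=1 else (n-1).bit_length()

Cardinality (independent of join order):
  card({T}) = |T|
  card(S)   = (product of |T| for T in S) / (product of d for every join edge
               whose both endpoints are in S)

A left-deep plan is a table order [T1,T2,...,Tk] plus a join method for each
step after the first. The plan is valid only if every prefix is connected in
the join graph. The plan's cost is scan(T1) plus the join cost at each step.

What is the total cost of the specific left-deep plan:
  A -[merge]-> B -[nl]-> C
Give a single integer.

step 1: scan A: cost=40, card=40
step 2: join B via merge
    card(P join B) = 40*120/(3) = 1600
    cost = 40 + 40*6 + 120*7 + 40 + 120 = 1280
step 3: join C via nl
    card(P join C) = 1600*150/(4) = 60000
    cost = 1280 + 1600*150 = 241280

241280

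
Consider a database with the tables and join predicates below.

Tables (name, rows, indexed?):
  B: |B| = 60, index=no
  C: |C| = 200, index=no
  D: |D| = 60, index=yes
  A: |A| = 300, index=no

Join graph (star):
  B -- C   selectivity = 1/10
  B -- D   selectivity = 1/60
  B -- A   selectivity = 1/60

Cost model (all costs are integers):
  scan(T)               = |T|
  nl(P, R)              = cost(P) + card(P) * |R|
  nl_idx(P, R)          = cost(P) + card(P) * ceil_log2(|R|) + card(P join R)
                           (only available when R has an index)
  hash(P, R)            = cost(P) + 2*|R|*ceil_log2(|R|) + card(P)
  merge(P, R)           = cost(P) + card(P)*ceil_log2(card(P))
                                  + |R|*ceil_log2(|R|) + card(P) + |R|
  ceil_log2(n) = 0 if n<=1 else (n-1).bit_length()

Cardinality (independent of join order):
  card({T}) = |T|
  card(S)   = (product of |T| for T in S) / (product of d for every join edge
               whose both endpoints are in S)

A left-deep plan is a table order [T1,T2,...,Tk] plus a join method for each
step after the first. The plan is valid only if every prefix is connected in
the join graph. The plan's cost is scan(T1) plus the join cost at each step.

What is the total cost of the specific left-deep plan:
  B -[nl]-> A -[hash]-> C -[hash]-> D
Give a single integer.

step 1: scan B: cost=60, card=60
step 2: join A via nl
    card(P join A) = 60*300/(60) = 300
    cost = 60 + 60*300 = 18060
step 3: join C via hash
    card(P join C) = 300*200/(10) = 6000
    cost = 18060 + 2*200*8 + 300 = 21560
step 4: join D via hash
    card(P join D) = 6000*60/(60) = 6000
    cost = 21560 + 2*60*6 + 6000 = 28280

28280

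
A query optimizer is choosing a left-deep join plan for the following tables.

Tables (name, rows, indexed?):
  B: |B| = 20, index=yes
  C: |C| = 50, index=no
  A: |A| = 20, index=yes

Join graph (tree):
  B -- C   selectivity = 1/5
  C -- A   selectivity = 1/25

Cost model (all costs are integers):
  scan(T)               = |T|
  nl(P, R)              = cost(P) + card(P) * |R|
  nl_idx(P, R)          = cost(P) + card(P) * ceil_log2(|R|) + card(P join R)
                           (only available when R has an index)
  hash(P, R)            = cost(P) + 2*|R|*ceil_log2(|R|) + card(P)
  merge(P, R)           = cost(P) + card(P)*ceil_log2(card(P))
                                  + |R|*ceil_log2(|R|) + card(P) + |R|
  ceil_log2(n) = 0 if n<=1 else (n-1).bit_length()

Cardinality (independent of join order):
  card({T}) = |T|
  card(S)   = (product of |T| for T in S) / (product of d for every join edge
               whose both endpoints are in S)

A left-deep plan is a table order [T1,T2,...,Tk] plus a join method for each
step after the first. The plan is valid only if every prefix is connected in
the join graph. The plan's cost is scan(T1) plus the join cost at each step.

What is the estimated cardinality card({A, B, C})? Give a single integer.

160

Tables in S: A(20), B(20), C(50)
Edges inside S: B-C(d=5), C-A(d=25)
numerator = 20 * 20 * 50 = 20000
denominator = 5 * 25 = 125
card(S) = 20000 / 125 = 160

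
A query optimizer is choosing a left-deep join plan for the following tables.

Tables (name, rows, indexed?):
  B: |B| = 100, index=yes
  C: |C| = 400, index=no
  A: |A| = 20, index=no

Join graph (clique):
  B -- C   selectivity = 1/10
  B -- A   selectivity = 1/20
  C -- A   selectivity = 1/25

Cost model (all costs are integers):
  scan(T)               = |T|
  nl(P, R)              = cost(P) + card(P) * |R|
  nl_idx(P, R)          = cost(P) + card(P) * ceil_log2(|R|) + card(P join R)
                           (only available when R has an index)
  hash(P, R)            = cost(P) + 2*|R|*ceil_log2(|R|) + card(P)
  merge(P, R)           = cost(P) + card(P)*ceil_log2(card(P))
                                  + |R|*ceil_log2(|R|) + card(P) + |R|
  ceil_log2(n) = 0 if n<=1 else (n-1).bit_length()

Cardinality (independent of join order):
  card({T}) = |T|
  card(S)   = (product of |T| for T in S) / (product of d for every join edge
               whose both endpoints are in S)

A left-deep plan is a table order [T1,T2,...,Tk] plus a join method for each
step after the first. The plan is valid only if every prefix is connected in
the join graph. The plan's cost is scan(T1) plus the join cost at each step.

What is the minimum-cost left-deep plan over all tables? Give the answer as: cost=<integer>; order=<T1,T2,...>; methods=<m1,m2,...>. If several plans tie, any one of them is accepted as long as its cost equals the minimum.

Selinger DP (subsets sized 1..n):
  {B}: scan cost=100, card=100
  {C}: scan cost=400, card=400
  {A}: scan cost=20, card=20
  {BC}: card=4000; try (B,hash)→2200, (C,merge)→4900, (B,merge)→5200, (B,nl_idx)→7200, (C,hash)→7400, (C,nl)→40100 …(+1); best=2200 via (B,hash)
  {AB}: card=100; try (B,nl_idx)→260, (A,hash)→400, (B,merge)→940, (A,merge)→1020, (B,hash)→1440, (B,nl)→2020 …(+1); best=260 via (B,nl_idx)
  {AC}: card=320; try (A,hash)→1000, (C,merge)→4140, (A,merge)→4520, (C,hash)→7240, (C,nl)→8020, (A,nl)→8400; best=1000 via (A,hash)
  {ABC}: card=160; try (B,hash)→2720, (B,nl_idx)→3400, (B,merge)→5000, (C,merge)→5060, (A,hash)→6400, (C,hash)→7560 …(+4); best=2720 via (B,hash)

cost=2720; order=C,A,B; methods=hash,hash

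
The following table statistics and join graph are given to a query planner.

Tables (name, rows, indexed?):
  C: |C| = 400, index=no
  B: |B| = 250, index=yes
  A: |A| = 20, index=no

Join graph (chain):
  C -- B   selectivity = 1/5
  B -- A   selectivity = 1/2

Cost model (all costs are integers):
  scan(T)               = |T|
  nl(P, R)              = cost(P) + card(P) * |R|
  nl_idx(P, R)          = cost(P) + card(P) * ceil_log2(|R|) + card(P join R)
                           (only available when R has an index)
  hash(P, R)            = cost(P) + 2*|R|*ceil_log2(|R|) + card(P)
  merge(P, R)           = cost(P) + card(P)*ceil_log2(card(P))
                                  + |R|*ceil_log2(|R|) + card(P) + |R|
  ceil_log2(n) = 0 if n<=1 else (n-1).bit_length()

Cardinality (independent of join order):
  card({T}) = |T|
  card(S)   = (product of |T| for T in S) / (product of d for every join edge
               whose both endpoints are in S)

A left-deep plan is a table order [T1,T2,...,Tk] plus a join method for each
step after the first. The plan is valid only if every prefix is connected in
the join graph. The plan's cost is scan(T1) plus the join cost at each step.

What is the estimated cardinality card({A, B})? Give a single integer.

2500

Tables in S: A(20), B(250)
Edges inside S: B-A(d=2)
numerator = 20 * 250 = 5000
denominator = 2 = 2
card(S) = 5000 / 2 = 2500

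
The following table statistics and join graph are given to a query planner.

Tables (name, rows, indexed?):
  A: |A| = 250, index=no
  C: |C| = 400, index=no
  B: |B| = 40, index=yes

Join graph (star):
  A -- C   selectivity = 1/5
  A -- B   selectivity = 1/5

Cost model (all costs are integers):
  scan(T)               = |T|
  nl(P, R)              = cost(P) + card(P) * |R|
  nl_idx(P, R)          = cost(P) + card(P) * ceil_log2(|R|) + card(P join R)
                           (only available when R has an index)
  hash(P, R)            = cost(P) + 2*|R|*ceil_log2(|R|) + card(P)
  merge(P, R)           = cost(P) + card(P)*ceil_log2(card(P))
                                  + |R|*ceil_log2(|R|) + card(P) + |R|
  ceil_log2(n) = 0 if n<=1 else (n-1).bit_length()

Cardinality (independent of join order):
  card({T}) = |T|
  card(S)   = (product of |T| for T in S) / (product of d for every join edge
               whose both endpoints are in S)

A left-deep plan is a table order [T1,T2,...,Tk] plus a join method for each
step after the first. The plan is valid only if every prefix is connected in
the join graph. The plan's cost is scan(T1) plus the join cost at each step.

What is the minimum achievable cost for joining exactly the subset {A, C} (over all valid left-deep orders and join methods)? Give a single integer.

4800

Selinger DP over subsets of {A,C}:
  {A}: scan cost=250, card=250
  {C}: scan cost=400, card=400
  {AC}: card=20000; try (A,hash)→4800, (C,merge)→6500, (A,merge)→6650, (C,hash)→7700, (C,nl)→100250, (A,nl)→100400; best=4800 via (A,hash)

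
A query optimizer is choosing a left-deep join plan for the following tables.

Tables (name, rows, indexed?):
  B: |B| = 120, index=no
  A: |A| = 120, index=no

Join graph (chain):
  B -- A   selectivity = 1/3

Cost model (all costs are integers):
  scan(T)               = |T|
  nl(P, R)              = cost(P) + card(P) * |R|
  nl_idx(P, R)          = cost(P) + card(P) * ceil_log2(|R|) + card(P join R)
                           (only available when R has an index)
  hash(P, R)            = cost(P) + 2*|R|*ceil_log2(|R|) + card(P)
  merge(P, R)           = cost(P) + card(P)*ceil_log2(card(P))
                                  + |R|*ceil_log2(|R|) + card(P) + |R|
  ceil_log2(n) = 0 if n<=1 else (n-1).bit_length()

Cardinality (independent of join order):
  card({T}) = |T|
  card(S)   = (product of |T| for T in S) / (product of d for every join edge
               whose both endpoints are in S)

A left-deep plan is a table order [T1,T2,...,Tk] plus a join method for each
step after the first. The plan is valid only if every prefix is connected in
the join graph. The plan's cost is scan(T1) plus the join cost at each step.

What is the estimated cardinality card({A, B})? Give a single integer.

4800

Tables in S: A(120), B(120)
Edges inside S: B-A(d=3)
numerator = 120 * 120 = 14400
denominator = 3 = 3
card(S) = 14400 / 3 = 4800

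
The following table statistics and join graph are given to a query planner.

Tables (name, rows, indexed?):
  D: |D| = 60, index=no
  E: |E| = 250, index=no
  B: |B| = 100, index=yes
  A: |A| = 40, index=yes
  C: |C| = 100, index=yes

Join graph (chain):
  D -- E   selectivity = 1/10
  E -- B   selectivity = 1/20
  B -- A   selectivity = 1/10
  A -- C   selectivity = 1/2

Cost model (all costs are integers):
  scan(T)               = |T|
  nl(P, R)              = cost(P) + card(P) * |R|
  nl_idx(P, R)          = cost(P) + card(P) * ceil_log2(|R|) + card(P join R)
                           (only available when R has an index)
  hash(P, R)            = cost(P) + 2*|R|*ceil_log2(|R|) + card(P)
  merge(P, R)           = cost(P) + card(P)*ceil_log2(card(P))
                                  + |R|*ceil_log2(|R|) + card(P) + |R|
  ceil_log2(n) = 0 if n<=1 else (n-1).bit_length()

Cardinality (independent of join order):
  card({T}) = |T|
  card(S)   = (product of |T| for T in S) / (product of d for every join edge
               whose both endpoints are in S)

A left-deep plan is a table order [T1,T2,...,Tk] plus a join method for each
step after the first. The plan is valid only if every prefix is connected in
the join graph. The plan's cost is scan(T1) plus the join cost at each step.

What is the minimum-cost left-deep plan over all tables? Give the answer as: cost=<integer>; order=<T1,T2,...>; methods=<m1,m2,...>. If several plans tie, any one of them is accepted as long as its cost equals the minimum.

Selinger DP (subsets sized 1..n):
  {D}: scan cost=60, card=60
  {E}: scan cost=250, card=250
  {B}: scan cost=100, card=100
  {A}: scan cost=40, card=40
  {C}: scan cost=100, card=100
  {DE}: card=1500; try (D,hash)→1220, (E,merge)→2730, (D,merge)→2920, (E,hash)→4120, (E,nl)→15060, (D,nl)→15250; best=1220 via (D,hash)
  {BE}: card=1250; try (B,hash)→1900, (E,merge)→3150, (B,nl_idx)→3250, (B,merge)→3300, (E,hash)→4200, (E,nl)→25100 …(+1); best=1900 via (B,hash)
  {AB}: card=400; try (A,hash)→680, (B,nl_idx)→720, (A,nl_idx)→1100, (B,merge)→1120, (A,merge)→1180, (B,hash)→1480 …(+2); best=680 via (A,hash)
  {AC}: card=2000; try (A,hash)→680, (C,merge)→1120, (A,merge)→1180, (C,hash)→1480, (C,nl_idx)→2320, (A,nl_idx)→2700 …(+2); best=680 via (A,hash)
  {BDE}: card=7500; try (D,hash)→3870, (B,hash)→4120, (D,merge)→17320, (B,nl_idx)→19220, (B,merge)→20020, (D,nl)→76900 …(+1); best=3870 via (D,hash)
  {ABE}: card=5000; try (A,hash)→3630, (E,hash)→5080, (E,merge)→6930, (A,nl_idx)→14400, (A,merge)→17180, (A,nl)→51900 …(+1); best=3630 via (A,hash)
  {ABC}: card=20000; try (C,hash)→2480, (B,hash)→4080, (C,merge)→5480, (C,nl_idx)→23480, (B,merge)→25480, (B,nl_idx)→34680 …(+2); best=2480 via (C,hash)
  {ABDE}: card=30000; try (D,hash)→9350, (A,hash)→11850, (D,merge)→74050, (A,nl_idx)→78870, (A,merge)→109150, (D,nl)→303630 …(+1); best=9350 via (D,hash)
  {ABCE}: card=250000; try (C,hash)→10030, (E,hash)→26480, (C,merge)→74430, (C,nl_idx)→288630, (E,merge)→324730, (C,nl)→503630 …(+1); best=10030 via (C,hash)
  {ABCDE}: card=1500000; try (C,hash)→40750, (D,hash)→260750, (C,merge)→490150, (C,nl_idx)→1719350, (C,nl)→3009350, (D,merge)→4760450 …(+1); best=40750 via (C,hash)

cost=40750; order=E,B,A,D,C; methods=hash,hash,hash,hash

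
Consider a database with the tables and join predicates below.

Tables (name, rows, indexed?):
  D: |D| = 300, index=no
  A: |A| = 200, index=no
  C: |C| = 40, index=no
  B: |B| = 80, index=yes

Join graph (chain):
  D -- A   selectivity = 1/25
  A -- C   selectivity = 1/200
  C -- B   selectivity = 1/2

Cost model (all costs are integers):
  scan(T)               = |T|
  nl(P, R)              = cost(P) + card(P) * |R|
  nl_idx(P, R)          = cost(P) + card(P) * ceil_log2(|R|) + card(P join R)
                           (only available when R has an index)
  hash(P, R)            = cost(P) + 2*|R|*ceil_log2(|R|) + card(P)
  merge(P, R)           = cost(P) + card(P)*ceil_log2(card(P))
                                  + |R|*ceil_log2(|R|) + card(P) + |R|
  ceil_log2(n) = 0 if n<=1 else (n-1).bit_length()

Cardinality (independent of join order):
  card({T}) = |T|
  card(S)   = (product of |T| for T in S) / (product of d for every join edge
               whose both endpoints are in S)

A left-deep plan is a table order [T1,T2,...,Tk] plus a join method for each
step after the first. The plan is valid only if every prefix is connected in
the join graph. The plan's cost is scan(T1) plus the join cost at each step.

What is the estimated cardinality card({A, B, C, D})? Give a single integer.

Tables in S: A(200), B(80), C(40), D(300)
Edges inside S: D-A(d=25), A-C(d=200), C-B(d=2)
numerator = 200 * 80 * 40 * 300 = 192000000
denominator = 25 * 200 * 2 = 10000
card(S) = 192000000 / 10000 = 19200

19200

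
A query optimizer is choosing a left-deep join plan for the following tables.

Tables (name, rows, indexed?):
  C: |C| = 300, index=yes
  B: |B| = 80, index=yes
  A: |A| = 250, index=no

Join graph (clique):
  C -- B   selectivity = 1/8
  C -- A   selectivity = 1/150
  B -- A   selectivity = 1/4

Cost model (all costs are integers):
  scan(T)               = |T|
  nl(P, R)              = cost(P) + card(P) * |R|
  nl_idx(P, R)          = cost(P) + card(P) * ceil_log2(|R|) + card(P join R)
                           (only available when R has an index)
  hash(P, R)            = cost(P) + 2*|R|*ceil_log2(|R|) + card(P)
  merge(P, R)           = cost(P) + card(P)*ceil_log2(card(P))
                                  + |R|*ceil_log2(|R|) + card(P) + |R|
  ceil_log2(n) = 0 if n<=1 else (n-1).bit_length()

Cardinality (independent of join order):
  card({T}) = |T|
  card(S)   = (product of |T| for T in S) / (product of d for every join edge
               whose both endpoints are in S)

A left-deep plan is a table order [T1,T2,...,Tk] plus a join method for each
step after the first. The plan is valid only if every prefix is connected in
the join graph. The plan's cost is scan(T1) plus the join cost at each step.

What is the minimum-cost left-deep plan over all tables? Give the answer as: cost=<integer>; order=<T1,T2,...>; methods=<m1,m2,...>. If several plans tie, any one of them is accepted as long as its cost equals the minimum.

cost=4620; order=A,C,B; methods=nl_idx,hash

Selinger DP (subsets sized 1..n):
  {C}: scan cost=300, card=300
  {B}: scan cost=80, card=80
  {A}: scan cost=250, card=250
  {BC}: card=3000; try (B,hash)→1720, (C,merge)→3720, (C,nl_idx)→3800, (B,merge)→3940, (B,nl_idx)→5400, (C,hash)→5560 …(+2); best=1720 via (B,hash)
  {AC}: card=500; try (C,nl_idx)→3000, (A,hash)→4600, (C,merge)→5500, (A,merge)→5550, (C,hash)→5900, (C,nl)→75250 …(+1); best=3000 via (C,nl_idx)
  {AB}: card=5000; try (B,hash)→1620, (A,merge)→2970, (B,merge)→3140, (A,hash)→4160, (B,nl_idx)→7000, (A,nl)→20080 …(+1); best=1620 via (B,hash)
  {ABC}: card=1250; try (B,hash)→4620, (B,nl_idx)→7750, (B,merge)→8640, (A,hash)→8720, (C,hash)→12020, (A,merge)→42970 …(+5); best=4620 via (B,hash)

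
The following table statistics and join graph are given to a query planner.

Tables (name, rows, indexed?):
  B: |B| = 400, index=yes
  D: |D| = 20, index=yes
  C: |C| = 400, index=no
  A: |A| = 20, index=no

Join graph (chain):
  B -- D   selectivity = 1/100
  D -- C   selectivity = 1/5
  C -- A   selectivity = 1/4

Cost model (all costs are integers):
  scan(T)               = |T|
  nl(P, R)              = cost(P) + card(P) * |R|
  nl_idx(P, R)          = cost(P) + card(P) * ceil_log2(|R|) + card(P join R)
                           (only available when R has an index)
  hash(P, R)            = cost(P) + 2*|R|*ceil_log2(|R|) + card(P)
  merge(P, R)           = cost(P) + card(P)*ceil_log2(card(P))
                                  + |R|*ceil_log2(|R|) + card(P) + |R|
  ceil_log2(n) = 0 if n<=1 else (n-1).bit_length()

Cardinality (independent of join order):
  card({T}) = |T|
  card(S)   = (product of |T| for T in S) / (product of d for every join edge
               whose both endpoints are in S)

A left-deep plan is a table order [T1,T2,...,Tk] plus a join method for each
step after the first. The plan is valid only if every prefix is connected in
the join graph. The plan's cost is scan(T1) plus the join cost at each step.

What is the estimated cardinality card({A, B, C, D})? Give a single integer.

32000

Tables in S: A(20), B(400), C(400), D(20)
Edges inside S: B-D(d=100), D-C(d=5), C-A(d=4)
numerator = 20 * 400 * 400 * 20 = 64000000
denominator = 100 * 5 * 4 = 2000
card(S) = 64000000 / 2000 = 32000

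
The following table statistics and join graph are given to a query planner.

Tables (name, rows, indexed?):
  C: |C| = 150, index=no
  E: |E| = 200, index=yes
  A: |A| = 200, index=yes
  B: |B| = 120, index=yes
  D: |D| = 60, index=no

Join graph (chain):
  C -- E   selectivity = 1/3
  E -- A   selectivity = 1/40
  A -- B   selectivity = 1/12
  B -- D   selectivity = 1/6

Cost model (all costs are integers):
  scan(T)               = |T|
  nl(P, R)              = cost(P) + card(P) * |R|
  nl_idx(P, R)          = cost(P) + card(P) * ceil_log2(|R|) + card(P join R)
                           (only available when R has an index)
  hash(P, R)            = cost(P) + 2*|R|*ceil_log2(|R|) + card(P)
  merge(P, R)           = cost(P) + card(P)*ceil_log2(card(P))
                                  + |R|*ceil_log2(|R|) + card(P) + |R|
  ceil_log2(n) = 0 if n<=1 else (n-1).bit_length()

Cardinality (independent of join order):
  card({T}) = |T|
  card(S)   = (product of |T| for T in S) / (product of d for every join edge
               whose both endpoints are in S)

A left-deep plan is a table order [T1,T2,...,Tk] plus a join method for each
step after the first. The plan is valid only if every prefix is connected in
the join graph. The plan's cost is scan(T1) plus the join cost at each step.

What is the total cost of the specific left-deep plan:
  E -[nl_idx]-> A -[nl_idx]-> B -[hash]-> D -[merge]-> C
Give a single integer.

1831870

step 1: scan E: cost=200, card=200
step 2: join A via nl_idx
    card(P join A) = 200*200/(40) = 1000
    cost = 200 + 200*8 + 1000 = 2800
step 3: join B via nl_idx
    card(P join B) = 1000*120/(12) = 10000
    cost = 2800 + 1000*7 + 10000 = 19800
step 4: join D via hash
    card(P join D) = 10000*60/(6) = 100000
    cost = 19800 + 2*60*6 + 10000 = 30520
step 5: join C via merge
    card(P join C) = 100000*150/(3) = 5000000
    cost = 30520 + 100000*17 + 150*8 + 100000 + 150 = 1831870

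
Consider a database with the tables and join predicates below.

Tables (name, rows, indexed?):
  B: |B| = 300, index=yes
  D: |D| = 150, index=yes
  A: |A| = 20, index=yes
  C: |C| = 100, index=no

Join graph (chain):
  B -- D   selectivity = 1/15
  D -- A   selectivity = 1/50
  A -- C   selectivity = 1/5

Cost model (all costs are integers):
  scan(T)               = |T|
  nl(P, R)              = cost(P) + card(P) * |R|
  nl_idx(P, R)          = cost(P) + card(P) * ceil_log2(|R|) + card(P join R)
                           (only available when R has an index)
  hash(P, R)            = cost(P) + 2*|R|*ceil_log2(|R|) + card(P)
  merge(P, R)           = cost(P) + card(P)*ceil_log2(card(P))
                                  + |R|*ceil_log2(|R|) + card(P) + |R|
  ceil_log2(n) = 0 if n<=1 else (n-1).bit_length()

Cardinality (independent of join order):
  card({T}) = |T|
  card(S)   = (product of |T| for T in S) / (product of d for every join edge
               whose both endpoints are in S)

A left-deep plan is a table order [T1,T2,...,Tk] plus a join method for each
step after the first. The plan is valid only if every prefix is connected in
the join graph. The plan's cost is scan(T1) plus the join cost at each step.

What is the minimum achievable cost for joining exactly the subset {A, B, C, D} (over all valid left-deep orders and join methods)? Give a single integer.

Selinger DP over subsets of {A,B,C,D}:
  {B}: scan cost=300, card=300
  {D}: scan cost=150, card=150
  {A}: scan cost=20, card=20
  {C}: scan cost=100, card=100
  {BD}: card=3000; try (D,hash)→3000, (B,merge)→4500, (B,nl_idx)→4500, (D,merge)→4650, (D,nl_idx)→5700, (B,hash)→5700 …(+2); best=3000 via (D,hash)
  {AD}: card=60; try (D,nl_idx)→240, (A,hash)→500, (A,nl_idx)→960, (D,merge)→1490, (A,merge)→1620, (D,hash)→2440 …(+2); best=240 via (D,nl_idx)
  {AC}: card=400; try (A,hash)→400, (C,merge)→940, (A,nl_idx)→1000, (A,merge)→1020, (C,hash)→1440, (C,nl)→2020 …(+1); best=400 via (A,hash)
  {ABD}: card=1200; try (B,nl_idx)→1980, (B,merge)→3660, (B,hash)→5700, (A,hash)→6200, (B,nl)→18240, (A,nl_idx)→19200 …(+2); best=1980 via (B,nl_idx)
  {ACD}: card=1200; try (C,merge)→1460, (C,hash)→1700, (D,hash)→3200, (D,nl_idx)→4800, (D,merge)→5750, (C,nl)→6240 …(+1); best=1460 via (C,merge)
  {ABCD}: card=24000; try (C,hash)→4580, (B,hash)→8060, (C,merge)→17180, (B,merge)→18860, (B,nl_idx)→36260, (C,nl)→121980 …(+1); best=4580 via (C,hash)

4580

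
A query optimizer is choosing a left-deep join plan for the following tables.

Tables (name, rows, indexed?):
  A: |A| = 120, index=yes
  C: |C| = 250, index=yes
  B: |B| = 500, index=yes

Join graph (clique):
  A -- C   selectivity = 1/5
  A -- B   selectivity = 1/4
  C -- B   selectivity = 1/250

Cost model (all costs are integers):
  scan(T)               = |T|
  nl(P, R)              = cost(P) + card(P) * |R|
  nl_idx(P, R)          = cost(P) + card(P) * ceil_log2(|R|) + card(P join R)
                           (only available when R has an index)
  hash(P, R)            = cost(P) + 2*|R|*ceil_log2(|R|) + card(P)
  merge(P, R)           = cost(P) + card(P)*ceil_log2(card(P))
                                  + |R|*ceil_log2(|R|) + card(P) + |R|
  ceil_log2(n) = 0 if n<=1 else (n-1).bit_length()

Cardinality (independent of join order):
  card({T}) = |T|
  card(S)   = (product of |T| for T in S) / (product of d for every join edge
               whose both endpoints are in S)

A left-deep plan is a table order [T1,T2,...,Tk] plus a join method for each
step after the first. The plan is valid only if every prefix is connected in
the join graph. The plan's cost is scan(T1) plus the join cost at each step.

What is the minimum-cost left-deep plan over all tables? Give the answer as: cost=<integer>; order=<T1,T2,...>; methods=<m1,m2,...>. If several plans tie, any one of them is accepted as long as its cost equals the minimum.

Selinger DP (subsets sized 1..n):
  {A}: scan cost=120, card=120
  {C}: scan cost=250, card=250
  {B}: scan cost=500, card=500
  {AC}: card=6000; try (A,hash)→2180, (C,merge)→3330, (A,merge)→3460, (C,hash)→4240, (C,nl_idx)→7080, (A,nl_idx)→8000 …(+2); best=2180 via (A,hash)
  {AB}: card=15000; try (A,hash)→2680, (B,merge)→6080, (A,merge)→6460, (B,hash)→9240, (B,nl_idx)→16200, (A,nl_idx)→19000 …(+2); best=2680 via (A,hash)
  {BC}: card=500; try (B,nl_idx)→3000, (C,hash)→5000, (C,nl_idx)→5000, (B,merge)→7500, (C,merge)→7750, (B,hash)→9500 …(+2); best=3000 via (B,nl_idx)
  {ABC}: card=3000; try (A,hash)→5180, (A,merge)→8960, (A,nl_idx)→9500, (B,hash)→17180, (C,hash)→21680, (B,nl_idx)→59180 …(+6); best=5180 via (A,hash)

cost=5180; order=C,B,A; methods=nl_idx,hash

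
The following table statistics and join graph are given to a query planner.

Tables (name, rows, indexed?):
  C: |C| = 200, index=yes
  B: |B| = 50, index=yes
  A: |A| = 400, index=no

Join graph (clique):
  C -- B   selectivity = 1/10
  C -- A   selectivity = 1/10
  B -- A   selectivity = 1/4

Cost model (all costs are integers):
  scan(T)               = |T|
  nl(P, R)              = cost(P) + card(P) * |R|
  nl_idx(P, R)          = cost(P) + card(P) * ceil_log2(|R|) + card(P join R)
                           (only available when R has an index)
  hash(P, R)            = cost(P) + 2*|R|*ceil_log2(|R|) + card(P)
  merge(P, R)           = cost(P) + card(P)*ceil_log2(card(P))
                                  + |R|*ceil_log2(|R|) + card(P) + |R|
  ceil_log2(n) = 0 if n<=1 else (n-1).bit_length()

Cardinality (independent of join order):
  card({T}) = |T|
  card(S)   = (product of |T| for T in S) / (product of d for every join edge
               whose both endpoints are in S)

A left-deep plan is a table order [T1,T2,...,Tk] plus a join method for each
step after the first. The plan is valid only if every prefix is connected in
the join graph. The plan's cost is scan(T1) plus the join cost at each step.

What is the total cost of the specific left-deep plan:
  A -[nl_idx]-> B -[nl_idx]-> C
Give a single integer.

step 1: scan A: cost=400, card=400
step 2: join B via nl_idx
    card(P join B) = 400*50/(4) = 5000
    cost = 400 + 400*6 + 5000 = 7800
step 3: join C via nl_idx
    card(P join C) = 5000*200/(10*10) = 10000
    cost = 7800 + 5000*8 + 10000 = 57800

57800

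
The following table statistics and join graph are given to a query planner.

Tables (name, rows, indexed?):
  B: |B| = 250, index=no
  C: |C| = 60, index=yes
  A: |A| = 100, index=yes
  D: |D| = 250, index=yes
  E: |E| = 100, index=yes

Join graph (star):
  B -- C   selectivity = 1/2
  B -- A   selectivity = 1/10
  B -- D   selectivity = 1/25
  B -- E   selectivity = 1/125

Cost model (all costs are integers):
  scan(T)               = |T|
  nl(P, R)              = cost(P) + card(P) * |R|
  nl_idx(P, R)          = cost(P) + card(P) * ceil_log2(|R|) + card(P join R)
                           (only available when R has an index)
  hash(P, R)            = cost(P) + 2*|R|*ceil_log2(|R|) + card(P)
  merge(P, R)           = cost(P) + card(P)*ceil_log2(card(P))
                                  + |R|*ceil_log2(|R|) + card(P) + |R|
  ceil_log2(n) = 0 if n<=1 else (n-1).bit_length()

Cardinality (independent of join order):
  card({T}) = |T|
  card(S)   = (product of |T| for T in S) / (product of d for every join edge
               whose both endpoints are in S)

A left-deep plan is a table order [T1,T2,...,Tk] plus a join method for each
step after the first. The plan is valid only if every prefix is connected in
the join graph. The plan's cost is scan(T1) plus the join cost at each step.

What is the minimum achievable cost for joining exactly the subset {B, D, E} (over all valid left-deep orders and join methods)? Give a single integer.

5500

Selinger DP over subsets of {B,D,E}:
  {B}: scan cost=250, card=250
  {D}: scan cost=250, card=250
  {E}: scan cost=100, card=100
  {BD}: card=2500; try (D,hash)→4500, (B,hash)→4500, (D,merge)→4750, (D,nl_idx)→4750, (B,merge)→4750, (D,nl)→62750 …(+1); best=4500 via (D,hash)
  {BE}: card=200; try (E,hash)→1900, (E,nl_idx)→2200, (B,merge)→3150, (E,merge)→3300, (B,hash)→4200, (B,nl)→25100 …(+1); best=1900 via (E,hash)
  {BDE}: card=2000; try (D,nl_idx)→5500, (D,merge)→5950, (D,hash)→6100, (E,hash)→8400, (E,nl_idx)→24000, (E,merge)→37800 …(+2); best=5500 via (D,nl_idx)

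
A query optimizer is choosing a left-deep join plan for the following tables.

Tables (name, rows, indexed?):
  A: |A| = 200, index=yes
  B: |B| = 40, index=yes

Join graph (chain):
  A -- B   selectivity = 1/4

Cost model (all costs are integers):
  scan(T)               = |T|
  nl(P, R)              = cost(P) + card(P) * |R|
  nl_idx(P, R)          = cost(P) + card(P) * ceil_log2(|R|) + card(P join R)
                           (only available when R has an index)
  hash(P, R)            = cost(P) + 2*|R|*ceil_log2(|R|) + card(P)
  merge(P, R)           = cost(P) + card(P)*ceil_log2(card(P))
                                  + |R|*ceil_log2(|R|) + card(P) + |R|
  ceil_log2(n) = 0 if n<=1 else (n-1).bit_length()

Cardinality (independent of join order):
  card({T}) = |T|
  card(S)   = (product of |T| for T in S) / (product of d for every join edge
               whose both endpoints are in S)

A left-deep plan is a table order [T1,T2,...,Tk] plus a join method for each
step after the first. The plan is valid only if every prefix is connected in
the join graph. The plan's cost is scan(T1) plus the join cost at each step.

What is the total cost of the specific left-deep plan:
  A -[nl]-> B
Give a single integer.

8200

step 1: scan A: cost=200, card=200
step 2: join B via nl
    card(P join B) = 200*40/(4) = 2000
    cost = 200 + 200*40 = 8200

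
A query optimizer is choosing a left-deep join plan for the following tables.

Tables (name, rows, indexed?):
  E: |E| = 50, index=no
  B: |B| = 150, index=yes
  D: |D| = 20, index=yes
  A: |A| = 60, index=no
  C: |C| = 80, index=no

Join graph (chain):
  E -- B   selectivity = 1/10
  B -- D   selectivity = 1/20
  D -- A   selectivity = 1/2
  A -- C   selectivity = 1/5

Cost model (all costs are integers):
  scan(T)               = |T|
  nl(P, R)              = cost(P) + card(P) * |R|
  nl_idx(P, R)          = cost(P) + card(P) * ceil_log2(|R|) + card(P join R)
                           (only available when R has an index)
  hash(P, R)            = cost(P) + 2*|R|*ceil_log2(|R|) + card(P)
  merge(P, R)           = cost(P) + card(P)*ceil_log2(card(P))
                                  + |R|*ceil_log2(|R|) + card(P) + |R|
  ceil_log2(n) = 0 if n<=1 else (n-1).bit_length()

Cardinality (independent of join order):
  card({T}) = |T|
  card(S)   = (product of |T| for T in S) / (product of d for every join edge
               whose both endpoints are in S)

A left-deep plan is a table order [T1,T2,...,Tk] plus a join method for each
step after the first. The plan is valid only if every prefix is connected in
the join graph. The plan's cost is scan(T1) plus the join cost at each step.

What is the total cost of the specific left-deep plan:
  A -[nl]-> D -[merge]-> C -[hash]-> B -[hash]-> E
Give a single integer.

step 1: scan A: cost=60, card=60
step 2: join D via nl
    card(P join D) = 60*20/(2) = 600
    cost = 60 + 60*20 = 1260
step 3: join C via merge
    card(P join C) = 600*80/(5) = 9600
    cost = 1260 + 600*10 + 80*7 + 600 + 80 = 8500
step 4: join B via hash
    card(P join B) = 9600*150/(20) = 72000
    cost = 8500 + 2*150*8 + 9600 = 20500
step 5: join E via hash
    card(P join E) = 72000*50/(10) = 360000
    cost = 20500 + 2*50*6 + 72000 = 93100

93100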